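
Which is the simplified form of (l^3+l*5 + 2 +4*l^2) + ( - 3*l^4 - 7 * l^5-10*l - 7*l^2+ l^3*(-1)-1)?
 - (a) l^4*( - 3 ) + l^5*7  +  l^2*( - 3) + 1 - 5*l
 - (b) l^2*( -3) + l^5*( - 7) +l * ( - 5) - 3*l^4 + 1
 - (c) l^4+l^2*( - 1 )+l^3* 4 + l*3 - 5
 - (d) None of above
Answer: b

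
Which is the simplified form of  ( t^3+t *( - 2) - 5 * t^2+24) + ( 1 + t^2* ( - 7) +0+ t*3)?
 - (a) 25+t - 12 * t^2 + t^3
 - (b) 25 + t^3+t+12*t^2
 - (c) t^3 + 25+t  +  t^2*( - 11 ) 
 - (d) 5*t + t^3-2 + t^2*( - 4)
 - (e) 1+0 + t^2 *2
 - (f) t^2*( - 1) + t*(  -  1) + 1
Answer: a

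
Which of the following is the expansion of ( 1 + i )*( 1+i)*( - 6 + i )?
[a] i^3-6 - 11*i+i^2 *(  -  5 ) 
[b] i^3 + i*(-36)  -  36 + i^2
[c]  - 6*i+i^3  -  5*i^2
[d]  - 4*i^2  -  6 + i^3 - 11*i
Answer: d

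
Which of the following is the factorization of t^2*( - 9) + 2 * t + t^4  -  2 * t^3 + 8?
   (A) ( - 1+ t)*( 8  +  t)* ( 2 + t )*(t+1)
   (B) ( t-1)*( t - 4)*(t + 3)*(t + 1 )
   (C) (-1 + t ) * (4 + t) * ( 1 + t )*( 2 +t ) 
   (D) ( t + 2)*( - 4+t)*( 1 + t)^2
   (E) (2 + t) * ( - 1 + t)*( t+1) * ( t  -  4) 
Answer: E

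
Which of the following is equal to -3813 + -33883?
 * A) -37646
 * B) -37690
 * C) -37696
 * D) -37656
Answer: C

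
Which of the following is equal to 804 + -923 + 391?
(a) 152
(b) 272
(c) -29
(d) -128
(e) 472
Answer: b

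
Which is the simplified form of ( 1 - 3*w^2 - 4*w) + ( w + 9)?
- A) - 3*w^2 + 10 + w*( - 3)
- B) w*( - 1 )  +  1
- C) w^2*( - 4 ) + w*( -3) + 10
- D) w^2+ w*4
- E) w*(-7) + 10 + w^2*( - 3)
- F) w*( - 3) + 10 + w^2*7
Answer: A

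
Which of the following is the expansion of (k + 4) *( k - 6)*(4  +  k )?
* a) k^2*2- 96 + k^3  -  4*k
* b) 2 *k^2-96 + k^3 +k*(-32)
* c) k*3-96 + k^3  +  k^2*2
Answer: b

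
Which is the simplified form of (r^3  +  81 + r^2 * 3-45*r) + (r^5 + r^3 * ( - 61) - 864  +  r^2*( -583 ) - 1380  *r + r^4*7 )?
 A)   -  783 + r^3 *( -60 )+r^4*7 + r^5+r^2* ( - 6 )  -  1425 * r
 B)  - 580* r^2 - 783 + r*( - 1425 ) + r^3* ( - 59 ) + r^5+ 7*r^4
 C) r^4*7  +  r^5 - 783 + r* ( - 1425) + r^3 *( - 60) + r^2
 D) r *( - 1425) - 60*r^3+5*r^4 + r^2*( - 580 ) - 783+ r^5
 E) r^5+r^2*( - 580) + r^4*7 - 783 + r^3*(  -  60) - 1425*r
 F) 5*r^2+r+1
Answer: E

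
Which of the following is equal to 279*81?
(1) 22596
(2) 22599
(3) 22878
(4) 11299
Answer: 2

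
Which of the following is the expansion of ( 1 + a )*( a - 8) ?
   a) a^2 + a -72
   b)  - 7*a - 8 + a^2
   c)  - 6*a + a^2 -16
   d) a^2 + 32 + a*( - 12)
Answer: b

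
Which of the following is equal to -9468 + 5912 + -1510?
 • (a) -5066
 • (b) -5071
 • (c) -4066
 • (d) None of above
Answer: a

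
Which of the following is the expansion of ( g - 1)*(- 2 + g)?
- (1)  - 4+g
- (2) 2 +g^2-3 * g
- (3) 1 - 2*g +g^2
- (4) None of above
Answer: 2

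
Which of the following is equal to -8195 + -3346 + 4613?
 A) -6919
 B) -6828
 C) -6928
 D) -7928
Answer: C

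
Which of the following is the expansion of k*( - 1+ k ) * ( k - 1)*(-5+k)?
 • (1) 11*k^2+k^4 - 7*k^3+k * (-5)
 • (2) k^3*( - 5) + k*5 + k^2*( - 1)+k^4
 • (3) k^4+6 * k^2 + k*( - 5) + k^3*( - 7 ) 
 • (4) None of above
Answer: 1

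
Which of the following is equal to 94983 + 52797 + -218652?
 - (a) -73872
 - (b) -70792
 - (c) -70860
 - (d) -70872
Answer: d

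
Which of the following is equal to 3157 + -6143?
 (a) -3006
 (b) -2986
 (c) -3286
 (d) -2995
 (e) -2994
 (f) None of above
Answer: b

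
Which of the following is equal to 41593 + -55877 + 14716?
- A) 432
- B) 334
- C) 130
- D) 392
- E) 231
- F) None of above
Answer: A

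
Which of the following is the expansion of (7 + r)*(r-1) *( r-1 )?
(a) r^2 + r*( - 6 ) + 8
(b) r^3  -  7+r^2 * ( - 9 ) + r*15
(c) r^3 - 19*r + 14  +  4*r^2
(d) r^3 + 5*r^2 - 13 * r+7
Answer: d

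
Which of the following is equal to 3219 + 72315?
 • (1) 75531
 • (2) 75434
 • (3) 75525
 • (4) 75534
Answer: 4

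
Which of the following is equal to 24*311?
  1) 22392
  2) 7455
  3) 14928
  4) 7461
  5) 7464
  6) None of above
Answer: 5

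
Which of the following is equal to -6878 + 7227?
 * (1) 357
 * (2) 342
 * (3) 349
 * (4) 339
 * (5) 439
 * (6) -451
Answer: 3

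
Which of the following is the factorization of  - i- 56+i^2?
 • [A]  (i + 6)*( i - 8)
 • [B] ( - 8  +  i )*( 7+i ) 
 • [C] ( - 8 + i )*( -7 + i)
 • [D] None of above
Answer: B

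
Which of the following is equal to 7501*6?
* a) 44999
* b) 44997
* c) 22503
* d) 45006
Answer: d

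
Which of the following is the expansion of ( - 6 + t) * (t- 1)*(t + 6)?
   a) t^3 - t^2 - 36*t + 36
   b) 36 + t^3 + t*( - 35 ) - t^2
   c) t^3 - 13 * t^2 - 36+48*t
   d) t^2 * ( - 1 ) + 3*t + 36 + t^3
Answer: a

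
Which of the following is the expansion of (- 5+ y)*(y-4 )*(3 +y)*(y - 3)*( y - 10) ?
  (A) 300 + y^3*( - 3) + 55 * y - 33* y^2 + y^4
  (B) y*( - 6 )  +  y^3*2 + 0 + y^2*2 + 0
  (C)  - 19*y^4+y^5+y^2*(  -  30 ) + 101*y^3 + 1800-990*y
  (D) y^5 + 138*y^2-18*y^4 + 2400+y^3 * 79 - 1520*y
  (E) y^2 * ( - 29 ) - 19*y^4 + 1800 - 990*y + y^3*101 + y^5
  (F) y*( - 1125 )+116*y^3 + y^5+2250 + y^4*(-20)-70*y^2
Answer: E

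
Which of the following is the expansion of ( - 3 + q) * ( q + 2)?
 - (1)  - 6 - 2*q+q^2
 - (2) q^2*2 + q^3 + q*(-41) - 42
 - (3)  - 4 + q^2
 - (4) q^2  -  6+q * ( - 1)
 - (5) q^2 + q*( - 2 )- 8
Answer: 4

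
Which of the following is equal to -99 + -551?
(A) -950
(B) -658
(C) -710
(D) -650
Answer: D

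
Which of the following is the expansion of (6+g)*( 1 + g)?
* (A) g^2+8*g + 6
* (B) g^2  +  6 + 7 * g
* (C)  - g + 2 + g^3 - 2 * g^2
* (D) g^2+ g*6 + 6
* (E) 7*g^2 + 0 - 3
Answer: B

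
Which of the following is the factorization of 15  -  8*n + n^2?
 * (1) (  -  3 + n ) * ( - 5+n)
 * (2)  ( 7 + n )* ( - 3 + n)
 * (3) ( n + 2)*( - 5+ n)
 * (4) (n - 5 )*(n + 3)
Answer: 1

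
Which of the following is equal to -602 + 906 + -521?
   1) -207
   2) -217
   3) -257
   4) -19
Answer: 2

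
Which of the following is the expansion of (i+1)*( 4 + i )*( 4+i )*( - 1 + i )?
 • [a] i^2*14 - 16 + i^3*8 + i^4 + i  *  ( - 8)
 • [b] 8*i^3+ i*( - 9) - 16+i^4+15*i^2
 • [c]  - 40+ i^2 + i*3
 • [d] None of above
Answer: d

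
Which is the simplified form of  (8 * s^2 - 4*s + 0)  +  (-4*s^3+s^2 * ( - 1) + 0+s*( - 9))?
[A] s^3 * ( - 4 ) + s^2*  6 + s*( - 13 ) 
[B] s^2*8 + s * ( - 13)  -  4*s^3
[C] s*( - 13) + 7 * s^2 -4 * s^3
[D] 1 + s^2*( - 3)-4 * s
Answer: C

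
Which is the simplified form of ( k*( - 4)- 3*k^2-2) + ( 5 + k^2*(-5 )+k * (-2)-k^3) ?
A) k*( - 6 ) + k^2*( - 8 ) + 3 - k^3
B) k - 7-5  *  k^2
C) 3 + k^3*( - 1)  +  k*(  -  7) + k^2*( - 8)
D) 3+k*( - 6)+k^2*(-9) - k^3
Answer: A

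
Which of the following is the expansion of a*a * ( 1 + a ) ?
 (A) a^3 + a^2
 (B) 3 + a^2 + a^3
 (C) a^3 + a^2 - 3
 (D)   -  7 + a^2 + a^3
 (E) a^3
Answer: A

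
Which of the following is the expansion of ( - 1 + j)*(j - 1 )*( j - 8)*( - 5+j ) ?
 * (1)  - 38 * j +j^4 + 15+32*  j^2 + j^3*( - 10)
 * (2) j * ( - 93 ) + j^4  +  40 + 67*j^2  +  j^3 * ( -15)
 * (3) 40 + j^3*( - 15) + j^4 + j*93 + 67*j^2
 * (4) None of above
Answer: 2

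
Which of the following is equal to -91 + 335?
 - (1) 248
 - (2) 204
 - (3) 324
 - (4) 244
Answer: 4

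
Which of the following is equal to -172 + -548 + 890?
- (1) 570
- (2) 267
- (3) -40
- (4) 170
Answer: 4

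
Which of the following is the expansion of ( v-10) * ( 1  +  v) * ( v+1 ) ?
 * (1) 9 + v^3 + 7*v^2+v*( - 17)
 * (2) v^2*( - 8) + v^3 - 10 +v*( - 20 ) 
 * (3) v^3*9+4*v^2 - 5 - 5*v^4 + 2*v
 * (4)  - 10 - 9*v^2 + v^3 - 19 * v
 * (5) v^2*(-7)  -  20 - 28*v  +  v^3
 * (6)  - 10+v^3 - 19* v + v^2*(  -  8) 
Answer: 6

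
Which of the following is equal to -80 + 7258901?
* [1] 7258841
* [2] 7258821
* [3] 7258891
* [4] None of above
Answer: 2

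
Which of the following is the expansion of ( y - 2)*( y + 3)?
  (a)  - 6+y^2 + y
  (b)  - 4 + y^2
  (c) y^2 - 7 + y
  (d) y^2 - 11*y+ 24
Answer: a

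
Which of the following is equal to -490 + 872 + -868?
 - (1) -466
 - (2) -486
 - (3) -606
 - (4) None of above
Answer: 2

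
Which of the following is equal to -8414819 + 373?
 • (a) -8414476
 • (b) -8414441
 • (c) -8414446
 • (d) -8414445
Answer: c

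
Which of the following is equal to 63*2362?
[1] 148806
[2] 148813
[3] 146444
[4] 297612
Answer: 1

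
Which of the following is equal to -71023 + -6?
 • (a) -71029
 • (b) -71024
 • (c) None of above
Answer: a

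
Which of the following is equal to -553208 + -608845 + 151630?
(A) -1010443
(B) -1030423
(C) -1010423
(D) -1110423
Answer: C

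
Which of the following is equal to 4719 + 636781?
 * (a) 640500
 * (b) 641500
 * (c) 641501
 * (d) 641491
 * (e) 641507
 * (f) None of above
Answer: b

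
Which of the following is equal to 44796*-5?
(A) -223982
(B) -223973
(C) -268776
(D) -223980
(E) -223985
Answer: D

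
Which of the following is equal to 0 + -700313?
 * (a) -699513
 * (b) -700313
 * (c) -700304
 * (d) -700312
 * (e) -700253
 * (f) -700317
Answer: b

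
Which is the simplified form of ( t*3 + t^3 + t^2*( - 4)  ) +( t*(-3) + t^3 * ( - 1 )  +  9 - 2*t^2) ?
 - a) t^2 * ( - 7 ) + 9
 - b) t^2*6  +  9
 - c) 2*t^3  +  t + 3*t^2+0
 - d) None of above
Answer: d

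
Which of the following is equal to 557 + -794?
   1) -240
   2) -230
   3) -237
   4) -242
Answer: 3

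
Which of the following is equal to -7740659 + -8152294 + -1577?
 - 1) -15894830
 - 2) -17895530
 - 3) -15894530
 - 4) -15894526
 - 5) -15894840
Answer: 3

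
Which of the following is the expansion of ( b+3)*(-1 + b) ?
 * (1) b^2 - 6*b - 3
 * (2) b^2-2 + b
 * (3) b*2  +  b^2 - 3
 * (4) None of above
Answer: 3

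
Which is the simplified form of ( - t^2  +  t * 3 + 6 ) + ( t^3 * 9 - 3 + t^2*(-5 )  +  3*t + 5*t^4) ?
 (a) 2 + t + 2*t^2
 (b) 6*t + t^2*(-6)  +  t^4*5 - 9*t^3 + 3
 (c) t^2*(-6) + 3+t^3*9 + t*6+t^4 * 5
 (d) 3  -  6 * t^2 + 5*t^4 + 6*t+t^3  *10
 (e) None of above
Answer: c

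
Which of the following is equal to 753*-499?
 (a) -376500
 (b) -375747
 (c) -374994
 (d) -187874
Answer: b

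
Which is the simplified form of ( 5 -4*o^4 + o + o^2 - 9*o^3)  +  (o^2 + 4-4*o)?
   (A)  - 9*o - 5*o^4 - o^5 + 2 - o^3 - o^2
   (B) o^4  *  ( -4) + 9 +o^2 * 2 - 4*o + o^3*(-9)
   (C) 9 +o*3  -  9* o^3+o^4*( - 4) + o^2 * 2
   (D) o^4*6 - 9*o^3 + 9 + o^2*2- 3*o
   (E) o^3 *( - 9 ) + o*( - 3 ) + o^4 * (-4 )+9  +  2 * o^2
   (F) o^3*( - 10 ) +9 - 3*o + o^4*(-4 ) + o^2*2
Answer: E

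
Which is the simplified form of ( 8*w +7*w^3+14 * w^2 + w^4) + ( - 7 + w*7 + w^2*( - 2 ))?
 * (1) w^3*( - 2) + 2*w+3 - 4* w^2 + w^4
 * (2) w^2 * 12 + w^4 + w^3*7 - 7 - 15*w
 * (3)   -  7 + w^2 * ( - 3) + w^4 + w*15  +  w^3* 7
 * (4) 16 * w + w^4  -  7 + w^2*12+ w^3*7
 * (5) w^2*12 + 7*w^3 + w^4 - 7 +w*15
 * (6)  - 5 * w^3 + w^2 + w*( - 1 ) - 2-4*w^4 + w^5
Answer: 5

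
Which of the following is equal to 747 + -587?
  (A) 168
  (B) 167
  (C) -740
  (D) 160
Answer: D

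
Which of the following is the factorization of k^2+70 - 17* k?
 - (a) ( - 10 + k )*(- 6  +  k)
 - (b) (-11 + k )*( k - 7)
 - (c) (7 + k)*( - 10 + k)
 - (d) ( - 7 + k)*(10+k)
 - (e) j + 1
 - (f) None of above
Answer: f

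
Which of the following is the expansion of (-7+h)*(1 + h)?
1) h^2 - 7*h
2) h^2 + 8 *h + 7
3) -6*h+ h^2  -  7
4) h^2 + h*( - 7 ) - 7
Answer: 3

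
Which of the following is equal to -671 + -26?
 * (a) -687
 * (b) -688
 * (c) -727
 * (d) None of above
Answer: d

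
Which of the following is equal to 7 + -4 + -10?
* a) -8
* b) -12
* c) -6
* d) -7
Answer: d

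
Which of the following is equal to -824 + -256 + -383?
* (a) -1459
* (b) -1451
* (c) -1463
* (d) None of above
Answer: c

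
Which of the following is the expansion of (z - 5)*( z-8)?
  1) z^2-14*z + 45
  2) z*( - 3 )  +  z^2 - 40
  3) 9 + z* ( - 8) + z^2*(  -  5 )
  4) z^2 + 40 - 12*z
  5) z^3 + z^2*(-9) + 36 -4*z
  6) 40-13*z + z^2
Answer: 6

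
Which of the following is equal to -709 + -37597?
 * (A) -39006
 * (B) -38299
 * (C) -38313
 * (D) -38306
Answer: D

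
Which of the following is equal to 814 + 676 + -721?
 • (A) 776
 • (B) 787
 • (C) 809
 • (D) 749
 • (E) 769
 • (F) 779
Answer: E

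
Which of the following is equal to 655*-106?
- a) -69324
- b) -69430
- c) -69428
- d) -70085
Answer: b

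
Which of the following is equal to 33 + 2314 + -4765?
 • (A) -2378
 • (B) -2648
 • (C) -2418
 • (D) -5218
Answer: C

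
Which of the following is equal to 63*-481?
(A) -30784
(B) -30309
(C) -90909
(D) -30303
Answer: D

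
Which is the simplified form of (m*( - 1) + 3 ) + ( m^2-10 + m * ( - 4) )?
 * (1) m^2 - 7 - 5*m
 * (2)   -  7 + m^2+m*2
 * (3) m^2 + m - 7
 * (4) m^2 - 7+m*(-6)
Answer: 1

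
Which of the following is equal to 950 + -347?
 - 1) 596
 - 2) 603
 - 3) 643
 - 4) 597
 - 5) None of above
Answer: 2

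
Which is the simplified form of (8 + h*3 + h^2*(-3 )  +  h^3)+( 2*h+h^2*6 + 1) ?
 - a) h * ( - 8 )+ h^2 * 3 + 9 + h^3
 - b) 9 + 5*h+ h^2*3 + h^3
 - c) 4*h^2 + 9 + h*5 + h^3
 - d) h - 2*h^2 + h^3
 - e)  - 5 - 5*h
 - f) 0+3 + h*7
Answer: b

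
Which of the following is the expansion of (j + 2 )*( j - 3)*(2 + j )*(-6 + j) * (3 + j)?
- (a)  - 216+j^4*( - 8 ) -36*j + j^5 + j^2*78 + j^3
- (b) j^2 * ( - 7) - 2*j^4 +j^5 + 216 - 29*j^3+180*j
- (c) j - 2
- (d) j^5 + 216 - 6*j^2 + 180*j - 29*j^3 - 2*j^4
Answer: d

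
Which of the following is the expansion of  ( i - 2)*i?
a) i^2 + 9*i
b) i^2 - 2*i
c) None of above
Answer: b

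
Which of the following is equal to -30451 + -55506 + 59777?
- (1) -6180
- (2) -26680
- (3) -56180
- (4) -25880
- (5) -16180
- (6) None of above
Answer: 6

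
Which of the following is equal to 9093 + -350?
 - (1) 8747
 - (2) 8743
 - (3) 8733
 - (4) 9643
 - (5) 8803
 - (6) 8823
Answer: 2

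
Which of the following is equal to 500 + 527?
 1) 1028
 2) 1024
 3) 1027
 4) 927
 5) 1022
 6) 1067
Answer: 3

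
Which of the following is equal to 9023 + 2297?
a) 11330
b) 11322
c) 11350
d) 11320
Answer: d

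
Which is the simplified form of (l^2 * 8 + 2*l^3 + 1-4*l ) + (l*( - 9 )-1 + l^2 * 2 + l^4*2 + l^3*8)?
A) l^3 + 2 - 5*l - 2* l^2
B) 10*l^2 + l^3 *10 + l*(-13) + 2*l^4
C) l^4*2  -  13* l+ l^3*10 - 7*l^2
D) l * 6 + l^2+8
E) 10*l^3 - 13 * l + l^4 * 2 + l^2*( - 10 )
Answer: B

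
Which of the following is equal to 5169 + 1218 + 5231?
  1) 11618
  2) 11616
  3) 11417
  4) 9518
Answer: 1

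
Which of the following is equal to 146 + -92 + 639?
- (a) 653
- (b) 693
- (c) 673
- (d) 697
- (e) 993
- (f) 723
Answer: b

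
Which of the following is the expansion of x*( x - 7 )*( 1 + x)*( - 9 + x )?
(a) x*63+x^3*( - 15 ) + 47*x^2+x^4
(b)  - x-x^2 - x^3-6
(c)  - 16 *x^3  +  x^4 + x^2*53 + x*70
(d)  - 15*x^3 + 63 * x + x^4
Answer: a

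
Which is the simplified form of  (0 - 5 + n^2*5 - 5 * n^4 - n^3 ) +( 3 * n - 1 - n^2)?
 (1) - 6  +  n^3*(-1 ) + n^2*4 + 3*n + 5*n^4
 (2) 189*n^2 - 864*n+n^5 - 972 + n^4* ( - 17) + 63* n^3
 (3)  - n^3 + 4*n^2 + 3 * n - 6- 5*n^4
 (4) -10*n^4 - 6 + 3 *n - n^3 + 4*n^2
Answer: 3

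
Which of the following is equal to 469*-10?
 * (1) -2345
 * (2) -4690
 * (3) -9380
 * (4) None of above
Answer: 2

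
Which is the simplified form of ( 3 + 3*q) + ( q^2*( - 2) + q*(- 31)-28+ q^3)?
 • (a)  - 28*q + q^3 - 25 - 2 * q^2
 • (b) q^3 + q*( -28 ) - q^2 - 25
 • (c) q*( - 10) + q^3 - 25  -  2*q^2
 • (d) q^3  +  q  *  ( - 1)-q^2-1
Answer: a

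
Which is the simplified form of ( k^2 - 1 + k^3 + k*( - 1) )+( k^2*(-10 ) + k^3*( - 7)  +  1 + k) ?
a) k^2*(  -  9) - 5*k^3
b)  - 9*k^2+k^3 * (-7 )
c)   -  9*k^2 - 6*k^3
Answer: c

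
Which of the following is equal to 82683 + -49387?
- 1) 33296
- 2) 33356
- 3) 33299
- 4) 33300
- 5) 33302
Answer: 1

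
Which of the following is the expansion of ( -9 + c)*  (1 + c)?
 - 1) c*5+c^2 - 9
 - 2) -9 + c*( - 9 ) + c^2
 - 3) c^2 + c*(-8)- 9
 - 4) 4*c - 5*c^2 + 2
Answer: 3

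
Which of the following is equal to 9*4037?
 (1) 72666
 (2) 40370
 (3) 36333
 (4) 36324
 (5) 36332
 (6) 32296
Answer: 3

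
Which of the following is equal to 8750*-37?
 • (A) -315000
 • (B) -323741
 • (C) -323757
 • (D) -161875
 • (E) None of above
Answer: E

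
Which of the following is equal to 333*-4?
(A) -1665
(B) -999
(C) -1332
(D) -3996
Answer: C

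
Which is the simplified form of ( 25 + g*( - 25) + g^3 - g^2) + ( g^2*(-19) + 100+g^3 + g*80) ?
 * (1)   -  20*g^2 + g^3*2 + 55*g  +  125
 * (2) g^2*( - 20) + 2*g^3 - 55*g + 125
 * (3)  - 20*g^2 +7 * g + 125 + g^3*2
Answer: 1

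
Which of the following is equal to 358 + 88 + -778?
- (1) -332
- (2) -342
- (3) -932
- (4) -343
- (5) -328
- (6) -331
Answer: 1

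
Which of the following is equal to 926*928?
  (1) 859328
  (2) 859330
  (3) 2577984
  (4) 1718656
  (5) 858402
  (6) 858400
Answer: 1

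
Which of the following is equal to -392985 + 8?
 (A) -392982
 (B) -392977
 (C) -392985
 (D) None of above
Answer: B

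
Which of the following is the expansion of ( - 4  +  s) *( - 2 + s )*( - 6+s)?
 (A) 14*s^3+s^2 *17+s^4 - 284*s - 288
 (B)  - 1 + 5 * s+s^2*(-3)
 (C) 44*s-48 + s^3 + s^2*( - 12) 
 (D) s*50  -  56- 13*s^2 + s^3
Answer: C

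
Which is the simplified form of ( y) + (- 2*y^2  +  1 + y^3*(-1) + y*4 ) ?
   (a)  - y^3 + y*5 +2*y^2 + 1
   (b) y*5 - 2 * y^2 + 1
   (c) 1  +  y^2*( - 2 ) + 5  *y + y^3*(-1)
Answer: c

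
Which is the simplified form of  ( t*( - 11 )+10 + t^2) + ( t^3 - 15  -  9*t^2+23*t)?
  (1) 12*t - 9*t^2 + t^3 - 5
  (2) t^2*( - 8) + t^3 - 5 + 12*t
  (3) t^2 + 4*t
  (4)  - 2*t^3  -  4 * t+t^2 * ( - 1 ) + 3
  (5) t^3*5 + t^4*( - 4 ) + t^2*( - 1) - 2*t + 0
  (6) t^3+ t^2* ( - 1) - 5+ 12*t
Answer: 2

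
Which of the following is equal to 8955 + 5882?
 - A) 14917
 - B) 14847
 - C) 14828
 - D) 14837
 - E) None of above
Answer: D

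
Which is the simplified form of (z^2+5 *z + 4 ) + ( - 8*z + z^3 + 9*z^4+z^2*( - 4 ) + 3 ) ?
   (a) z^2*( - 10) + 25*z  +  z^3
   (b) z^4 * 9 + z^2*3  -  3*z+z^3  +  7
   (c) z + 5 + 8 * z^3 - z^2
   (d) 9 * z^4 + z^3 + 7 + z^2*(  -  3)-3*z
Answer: d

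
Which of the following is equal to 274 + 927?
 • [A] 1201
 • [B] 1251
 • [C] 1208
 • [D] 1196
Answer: A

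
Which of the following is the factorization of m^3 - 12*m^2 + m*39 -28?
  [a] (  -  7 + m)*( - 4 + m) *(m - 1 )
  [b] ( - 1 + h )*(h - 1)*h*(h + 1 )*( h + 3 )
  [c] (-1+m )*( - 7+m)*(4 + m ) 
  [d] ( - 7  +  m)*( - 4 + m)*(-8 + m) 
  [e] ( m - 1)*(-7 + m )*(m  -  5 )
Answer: a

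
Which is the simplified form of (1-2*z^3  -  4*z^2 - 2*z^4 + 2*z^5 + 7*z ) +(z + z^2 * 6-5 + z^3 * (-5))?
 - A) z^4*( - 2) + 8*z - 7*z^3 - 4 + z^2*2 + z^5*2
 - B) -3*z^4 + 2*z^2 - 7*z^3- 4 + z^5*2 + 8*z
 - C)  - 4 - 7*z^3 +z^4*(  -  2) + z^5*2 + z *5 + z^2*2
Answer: A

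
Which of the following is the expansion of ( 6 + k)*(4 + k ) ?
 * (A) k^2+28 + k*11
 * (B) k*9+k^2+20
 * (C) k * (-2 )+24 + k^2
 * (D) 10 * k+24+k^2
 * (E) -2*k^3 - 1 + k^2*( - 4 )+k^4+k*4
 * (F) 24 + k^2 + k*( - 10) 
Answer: D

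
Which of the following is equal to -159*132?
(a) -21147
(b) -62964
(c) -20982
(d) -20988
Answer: d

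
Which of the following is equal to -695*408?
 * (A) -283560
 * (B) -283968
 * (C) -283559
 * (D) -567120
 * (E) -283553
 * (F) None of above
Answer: A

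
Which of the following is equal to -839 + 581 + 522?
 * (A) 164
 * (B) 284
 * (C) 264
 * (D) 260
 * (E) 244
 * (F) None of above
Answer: C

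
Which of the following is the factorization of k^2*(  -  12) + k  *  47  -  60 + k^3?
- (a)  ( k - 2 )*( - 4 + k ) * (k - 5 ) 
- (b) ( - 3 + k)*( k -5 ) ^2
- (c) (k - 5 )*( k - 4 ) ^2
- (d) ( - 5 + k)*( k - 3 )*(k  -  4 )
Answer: d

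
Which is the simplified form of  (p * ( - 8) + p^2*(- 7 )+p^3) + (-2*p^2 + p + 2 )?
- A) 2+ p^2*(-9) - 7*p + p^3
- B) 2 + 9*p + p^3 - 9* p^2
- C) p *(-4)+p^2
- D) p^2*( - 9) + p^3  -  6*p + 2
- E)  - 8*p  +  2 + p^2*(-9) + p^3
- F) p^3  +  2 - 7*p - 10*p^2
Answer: A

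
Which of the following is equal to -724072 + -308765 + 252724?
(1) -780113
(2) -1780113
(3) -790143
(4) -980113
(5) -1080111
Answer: 1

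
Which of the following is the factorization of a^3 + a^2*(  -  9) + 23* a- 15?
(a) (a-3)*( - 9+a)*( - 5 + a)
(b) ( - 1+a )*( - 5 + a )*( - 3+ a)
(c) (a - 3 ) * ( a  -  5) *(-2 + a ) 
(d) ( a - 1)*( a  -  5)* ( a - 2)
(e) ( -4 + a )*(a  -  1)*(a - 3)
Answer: b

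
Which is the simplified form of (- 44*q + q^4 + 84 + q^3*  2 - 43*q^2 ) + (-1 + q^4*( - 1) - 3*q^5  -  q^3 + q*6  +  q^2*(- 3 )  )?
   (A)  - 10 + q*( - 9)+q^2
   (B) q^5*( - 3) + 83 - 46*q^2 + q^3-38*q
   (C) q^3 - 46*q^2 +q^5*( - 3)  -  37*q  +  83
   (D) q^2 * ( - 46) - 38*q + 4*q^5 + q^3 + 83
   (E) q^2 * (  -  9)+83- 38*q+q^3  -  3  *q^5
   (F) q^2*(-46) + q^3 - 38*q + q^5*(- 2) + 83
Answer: B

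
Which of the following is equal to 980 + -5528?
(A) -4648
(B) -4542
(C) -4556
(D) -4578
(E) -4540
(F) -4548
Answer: F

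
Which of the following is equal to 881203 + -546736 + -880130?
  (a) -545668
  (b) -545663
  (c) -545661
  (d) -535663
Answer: b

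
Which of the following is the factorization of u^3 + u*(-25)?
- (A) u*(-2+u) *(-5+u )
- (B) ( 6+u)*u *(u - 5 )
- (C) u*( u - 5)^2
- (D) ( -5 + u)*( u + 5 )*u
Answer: D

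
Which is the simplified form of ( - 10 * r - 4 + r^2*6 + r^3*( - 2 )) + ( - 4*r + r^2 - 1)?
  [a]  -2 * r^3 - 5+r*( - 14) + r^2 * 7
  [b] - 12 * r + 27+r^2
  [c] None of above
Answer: a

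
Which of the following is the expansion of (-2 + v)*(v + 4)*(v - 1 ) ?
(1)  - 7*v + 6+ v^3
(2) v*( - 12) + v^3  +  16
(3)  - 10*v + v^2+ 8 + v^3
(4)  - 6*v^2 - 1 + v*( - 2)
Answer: 3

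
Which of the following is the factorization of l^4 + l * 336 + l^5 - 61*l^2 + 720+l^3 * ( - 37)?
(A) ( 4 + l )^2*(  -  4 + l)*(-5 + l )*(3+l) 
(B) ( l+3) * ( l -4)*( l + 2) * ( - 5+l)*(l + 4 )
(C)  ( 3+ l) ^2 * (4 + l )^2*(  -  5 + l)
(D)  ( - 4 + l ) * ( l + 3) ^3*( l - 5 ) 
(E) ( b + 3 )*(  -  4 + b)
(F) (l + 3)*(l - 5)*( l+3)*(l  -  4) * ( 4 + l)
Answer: F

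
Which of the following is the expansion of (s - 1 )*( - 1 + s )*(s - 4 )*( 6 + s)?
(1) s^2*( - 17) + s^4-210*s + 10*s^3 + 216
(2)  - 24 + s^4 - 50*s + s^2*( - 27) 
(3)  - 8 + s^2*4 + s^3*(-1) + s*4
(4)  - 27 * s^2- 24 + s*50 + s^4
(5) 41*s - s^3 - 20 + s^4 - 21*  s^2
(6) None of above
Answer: 4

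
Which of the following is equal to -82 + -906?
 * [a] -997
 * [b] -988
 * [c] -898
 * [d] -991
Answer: b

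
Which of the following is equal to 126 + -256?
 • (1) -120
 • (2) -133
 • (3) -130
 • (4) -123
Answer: 3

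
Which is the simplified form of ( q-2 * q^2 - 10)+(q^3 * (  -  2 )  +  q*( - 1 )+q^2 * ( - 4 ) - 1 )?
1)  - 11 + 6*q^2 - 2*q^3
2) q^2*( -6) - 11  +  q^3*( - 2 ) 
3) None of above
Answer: 2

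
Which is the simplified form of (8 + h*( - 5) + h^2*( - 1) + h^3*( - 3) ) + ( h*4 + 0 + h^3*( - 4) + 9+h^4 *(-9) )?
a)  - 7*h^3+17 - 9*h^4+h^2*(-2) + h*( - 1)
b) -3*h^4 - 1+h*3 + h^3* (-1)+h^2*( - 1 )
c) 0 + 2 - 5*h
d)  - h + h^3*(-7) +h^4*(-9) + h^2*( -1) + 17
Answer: d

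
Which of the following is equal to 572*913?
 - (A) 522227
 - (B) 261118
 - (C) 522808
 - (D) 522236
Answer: D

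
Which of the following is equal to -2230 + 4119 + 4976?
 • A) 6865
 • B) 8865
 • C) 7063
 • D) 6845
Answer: A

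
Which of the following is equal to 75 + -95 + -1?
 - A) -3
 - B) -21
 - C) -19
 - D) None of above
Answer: B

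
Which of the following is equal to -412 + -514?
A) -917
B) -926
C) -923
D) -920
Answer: B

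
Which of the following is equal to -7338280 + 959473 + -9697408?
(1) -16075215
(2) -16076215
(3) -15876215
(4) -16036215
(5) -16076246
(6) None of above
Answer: 2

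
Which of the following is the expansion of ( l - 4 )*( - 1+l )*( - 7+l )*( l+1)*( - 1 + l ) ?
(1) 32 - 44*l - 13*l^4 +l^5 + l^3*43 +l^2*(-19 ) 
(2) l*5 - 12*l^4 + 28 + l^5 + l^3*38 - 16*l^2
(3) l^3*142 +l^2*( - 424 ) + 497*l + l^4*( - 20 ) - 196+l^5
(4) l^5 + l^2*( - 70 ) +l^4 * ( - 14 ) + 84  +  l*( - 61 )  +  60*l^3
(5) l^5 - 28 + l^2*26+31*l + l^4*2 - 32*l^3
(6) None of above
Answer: 6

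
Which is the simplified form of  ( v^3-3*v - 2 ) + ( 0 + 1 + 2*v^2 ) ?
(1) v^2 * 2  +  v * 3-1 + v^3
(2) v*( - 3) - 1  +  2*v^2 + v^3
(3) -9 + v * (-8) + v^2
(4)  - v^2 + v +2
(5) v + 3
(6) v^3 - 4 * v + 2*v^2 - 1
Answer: 2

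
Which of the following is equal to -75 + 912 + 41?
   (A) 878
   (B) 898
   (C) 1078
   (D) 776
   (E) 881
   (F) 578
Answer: A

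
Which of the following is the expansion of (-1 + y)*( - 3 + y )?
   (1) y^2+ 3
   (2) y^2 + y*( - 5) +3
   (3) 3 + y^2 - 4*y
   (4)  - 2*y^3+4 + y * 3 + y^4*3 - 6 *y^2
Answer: 3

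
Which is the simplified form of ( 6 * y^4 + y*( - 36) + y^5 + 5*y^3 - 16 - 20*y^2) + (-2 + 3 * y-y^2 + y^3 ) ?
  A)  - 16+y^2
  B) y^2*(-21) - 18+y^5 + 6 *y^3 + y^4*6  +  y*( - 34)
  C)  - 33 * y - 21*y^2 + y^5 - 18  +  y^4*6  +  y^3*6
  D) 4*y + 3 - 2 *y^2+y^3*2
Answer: C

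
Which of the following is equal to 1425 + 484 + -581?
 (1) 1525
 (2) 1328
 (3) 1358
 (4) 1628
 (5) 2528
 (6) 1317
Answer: 2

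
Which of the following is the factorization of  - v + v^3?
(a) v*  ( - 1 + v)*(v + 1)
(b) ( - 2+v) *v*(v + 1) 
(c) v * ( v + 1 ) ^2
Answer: a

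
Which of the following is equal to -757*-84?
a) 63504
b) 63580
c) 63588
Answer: c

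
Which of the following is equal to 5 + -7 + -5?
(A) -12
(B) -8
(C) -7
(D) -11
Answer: C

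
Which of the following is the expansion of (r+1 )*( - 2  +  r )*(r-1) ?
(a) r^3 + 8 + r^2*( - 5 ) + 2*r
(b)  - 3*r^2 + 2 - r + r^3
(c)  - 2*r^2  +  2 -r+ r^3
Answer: c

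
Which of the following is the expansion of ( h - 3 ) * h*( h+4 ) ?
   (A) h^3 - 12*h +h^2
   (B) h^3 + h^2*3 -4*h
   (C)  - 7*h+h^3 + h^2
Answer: A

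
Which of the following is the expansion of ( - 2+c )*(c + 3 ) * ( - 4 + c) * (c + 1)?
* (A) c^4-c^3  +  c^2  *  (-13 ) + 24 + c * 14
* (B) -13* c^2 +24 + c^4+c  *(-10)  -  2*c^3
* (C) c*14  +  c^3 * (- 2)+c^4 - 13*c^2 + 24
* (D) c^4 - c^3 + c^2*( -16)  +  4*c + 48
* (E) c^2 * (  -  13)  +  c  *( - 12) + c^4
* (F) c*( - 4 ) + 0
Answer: C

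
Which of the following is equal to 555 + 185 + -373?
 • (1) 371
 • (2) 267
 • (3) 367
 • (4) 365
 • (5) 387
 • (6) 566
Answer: 3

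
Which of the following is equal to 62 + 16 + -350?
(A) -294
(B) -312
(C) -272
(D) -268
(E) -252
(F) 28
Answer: C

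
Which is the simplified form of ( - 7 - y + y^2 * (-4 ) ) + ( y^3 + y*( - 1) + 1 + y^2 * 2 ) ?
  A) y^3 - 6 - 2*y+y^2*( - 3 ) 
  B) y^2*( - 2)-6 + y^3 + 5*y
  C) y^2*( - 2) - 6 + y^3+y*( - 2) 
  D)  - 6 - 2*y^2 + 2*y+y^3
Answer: C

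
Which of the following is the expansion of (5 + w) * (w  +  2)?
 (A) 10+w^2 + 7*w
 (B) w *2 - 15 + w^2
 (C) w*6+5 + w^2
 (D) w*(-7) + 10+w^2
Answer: A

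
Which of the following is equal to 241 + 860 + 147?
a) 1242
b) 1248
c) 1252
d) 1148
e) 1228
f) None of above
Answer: b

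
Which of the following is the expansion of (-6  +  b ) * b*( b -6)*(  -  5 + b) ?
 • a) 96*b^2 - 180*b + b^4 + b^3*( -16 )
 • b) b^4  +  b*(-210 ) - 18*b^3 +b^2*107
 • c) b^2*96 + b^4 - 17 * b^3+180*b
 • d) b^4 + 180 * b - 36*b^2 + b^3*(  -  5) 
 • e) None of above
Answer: e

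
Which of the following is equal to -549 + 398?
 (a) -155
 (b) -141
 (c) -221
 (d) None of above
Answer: d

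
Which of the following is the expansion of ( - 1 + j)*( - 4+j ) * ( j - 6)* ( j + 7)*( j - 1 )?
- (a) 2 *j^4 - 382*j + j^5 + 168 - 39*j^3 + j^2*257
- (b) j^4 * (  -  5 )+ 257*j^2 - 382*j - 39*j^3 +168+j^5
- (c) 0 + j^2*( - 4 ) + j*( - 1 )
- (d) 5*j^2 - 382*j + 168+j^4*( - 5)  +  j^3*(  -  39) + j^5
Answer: b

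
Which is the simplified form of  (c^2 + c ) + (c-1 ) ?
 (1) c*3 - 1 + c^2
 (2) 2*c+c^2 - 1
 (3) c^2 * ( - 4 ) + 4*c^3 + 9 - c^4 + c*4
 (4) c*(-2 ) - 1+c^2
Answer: 2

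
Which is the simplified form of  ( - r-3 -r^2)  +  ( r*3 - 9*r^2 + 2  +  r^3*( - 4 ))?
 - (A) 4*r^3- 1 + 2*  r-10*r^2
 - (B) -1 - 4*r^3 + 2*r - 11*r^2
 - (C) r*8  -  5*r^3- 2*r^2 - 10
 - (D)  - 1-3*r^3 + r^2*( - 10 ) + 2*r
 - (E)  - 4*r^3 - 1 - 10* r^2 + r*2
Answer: E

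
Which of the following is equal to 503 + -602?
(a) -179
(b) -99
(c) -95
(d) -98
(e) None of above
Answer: b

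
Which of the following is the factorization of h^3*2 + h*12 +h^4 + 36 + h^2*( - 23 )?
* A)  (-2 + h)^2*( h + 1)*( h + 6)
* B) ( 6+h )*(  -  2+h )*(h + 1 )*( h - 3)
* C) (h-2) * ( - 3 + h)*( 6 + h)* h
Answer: B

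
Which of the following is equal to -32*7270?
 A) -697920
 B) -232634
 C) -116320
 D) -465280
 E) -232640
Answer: E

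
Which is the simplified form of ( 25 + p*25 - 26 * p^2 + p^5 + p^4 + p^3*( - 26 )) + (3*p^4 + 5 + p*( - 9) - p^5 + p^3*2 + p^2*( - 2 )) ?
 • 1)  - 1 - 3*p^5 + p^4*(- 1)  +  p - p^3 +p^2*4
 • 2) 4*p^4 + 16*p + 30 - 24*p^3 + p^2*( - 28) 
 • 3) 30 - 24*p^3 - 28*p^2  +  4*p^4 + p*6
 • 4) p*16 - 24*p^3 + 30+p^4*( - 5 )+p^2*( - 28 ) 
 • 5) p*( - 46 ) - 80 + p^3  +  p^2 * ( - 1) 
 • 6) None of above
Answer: 2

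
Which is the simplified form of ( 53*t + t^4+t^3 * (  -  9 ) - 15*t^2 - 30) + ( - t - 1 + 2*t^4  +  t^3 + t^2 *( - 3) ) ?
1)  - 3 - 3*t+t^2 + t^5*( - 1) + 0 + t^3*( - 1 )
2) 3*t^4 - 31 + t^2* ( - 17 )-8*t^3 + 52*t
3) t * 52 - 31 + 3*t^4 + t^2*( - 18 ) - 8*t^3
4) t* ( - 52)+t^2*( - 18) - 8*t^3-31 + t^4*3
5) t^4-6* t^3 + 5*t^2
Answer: 3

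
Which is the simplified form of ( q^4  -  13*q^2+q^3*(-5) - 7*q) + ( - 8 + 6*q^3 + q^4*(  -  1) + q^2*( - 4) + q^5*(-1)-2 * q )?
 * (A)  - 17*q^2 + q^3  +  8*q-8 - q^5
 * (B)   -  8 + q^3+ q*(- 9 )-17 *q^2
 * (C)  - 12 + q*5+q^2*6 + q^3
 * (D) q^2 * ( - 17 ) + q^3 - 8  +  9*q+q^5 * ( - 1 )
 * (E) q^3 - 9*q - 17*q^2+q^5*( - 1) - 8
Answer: E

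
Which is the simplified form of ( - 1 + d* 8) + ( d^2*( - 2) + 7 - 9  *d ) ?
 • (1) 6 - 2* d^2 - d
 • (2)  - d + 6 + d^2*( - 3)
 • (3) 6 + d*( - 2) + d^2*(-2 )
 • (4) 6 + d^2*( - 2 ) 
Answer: 1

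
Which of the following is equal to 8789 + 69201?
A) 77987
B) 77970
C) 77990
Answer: C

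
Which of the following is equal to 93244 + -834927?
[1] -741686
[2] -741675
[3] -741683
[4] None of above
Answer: 3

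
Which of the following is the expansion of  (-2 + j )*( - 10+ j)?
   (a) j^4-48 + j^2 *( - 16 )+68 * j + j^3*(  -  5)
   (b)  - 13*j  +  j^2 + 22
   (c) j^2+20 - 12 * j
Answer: c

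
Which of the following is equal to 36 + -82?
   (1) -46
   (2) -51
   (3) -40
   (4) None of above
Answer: 1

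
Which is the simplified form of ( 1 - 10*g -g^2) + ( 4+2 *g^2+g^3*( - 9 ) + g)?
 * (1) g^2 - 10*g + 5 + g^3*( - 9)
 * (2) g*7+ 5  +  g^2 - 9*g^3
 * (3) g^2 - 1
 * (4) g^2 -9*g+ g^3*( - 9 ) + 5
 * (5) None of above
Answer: 4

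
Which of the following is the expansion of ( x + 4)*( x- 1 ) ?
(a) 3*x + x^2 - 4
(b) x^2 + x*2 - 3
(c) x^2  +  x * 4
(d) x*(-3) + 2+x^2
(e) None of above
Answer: a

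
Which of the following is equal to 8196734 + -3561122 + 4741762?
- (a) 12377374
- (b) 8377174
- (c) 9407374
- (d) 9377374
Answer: d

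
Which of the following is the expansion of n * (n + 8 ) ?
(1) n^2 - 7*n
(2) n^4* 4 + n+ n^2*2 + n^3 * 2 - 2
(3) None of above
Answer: 3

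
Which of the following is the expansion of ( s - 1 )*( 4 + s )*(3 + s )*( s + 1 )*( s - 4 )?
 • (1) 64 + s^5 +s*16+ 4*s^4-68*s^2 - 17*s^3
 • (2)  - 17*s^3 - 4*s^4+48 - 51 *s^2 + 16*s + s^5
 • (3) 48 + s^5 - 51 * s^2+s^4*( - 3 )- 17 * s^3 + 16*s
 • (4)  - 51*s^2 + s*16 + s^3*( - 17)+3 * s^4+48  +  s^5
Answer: 4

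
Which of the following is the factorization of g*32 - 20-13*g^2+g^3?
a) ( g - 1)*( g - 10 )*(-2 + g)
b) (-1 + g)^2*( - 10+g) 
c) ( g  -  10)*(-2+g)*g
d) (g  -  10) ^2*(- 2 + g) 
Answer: a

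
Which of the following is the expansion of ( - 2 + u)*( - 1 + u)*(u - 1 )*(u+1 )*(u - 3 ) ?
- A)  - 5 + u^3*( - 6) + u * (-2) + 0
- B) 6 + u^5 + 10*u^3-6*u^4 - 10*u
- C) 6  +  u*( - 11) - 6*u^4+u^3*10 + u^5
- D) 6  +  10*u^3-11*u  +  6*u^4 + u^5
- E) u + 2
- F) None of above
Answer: C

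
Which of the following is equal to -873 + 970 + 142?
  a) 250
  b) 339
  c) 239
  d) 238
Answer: c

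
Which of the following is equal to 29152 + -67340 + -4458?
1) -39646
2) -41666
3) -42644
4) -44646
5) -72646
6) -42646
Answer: 6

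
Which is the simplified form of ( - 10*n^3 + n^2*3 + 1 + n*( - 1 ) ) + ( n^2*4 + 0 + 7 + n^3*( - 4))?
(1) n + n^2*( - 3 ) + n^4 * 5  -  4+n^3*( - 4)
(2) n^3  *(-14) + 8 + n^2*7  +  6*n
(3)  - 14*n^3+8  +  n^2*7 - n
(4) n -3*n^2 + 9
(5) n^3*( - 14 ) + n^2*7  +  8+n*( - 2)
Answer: 3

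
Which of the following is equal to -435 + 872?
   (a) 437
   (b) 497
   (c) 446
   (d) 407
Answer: a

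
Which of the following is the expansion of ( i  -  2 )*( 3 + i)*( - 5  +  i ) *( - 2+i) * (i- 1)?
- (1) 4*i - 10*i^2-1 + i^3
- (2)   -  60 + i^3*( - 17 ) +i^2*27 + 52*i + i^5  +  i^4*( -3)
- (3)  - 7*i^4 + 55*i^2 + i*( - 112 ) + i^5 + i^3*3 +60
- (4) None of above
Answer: 3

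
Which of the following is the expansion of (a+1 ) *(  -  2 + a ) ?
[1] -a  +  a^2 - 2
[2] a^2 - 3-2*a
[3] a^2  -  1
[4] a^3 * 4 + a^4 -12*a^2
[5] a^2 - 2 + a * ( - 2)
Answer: 1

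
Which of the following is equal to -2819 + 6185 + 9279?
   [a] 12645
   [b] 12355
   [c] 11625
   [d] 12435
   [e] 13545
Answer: a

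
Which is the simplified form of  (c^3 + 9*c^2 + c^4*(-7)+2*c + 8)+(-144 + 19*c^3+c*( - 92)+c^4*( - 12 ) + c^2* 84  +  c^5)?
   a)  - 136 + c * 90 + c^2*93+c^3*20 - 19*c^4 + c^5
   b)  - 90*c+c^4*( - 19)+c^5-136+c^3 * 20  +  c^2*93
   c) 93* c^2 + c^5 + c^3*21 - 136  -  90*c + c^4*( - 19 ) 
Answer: b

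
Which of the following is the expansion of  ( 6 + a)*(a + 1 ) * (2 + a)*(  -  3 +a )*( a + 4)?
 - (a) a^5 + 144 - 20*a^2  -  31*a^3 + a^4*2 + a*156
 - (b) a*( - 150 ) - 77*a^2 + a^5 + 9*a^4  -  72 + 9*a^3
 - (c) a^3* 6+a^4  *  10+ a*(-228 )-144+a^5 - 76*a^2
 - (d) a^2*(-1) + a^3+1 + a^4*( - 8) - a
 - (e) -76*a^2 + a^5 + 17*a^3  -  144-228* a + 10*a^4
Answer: e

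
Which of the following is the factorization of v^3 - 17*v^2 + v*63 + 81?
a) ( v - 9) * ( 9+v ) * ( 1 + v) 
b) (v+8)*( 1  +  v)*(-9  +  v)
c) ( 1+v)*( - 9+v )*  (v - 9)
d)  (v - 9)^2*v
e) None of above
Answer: c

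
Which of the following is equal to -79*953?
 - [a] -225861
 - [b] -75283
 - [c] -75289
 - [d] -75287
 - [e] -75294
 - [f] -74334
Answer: d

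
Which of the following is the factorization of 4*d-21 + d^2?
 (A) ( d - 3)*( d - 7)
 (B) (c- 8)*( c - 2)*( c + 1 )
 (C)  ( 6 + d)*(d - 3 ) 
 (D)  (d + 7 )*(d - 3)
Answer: D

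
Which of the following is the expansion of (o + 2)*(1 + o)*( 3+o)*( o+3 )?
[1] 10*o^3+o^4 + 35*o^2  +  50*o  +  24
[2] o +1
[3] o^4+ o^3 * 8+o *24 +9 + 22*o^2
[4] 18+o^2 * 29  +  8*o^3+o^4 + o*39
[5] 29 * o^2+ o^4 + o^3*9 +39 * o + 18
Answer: 5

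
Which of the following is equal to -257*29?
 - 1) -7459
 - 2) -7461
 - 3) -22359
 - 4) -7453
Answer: 4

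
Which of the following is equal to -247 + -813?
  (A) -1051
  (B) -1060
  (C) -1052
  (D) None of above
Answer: B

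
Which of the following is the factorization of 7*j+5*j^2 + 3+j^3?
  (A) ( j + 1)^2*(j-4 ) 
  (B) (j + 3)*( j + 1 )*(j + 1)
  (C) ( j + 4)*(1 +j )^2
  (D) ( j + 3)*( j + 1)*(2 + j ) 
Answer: B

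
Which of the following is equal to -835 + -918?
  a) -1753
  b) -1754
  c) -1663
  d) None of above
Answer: a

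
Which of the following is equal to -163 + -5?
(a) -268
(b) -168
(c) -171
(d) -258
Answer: b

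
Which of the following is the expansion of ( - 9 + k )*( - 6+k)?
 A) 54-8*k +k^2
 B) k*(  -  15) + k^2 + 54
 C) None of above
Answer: B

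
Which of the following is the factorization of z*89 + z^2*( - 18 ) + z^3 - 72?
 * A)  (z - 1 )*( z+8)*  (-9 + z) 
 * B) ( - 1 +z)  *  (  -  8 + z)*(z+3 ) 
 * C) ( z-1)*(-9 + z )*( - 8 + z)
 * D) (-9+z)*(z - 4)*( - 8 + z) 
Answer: C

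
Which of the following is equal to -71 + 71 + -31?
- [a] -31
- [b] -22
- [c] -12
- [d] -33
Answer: a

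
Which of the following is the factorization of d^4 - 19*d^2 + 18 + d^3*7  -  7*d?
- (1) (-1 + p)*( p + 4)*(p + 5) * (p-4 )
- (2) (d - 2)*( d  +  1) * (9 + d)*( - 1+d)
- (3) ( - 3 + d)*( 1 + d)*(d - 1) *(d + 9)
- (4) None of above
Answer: 2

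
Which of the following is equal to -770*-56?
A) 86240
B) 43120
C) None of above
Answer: B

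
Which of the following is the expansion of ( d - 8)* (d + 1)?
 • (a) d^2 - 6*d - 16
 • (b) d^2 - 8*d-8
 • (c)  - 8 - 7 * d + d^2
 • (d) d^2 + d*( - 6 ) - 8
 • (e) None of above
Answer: c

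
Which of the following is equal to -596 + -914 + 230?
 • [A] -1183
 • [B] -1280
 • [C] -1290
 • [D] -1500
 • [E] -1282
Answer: B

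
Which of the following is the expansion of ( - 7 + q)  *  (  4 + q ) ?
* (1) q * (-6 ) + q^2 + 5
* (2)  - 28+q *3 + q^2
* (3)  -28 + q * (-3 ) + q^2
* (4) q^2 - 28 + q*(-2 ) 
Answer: 3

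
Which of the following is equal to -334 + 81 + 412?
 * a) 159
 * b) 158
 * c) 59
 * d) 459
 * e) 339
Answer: a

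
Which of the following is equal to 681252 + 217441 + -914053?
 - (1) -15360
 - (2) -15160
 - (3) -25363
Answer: 1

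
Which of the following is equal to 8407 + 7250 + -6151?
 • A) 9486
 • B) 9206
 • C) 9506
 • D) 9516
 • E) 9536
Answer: C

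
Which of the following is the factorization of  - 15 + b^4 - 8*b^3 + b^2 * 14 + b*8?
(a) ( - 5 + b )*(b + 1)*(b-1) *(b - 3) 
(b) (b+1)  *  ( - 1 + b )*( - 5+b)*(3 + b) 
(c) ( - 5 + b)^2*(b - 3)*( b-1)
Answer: a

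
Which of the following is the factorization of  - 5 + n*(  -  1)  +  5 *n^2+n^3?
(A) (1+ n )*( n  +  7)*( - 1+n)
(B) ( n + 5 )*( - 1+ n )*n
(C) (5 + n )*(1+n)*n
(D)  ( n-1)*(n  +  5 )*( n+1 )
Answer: D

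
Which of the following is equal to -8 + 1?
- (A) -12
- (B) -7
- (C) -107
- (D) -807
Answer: B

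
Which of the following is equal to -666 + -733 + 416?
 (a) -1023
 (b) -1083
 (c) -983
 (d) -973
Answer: c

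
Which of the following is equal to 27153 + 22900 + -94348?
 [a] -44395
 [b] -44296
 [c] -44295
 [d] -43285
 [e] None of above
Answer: c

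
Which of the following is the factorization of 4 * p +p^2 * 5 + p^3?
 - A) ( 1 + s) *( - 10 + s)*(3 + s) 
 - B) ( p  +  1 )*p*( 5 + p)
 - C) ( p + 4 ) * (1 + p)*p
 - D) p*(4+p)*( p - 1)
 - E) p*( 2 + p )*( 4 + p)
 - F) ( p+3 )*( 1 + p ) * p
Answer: C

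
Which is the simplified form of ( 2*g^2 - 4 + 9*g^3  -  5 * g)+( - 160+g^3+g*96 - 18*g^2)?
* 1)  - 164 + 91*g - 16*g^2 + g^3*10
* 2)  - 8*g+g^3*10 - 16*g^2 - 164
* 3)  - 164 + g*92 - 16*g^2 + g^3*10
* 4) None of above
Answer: 1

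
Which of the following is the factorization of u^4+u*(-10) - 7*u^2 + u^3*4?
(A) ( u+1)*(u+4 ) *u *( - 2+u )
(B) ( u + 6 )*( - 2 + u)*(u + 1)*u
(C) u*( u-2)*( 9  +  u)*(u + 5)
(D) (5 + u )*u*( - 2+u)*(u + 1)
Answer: D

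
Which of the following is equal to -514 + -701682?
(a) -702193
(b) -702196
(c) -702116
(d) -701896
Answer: b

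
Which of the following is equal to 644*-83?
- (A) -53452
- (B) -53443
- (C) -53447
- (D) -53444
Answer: A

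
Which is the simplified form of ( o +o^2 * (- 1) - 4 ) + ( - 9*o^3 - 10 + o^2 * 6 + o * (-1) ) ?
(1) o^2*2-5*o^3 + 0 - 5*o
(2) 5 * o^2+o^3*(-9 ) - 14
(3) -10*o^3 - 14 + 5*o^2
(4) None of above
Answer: 2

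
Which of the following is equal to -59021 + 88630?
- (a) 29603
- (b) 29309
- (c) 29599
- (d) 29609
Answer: d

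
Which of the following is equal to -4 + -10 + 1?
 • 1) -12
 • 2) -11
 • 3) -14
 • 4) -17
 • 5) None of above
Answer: 5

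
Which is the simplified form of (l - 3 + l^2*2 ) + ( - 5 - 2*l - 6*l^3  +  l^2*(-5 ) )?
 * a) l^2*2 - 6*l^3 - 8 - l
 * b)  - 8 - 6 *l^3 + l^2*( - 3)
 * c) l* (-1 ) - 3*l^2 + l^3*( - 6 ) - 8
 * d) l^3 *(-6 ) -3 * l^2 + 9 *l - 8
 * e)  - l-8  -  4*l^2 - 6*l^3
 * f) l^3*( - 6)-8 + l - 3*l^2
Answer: c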